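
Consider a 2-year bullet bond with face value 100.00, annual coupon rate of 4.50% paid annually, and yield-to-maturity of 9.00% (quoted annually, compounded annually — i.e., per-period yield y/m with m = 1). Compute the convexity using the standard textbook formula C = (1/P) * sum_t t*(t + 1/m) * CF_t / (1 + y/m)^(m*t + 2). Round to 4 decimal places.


Answer: Convexity = 4.8991

Derivation:
Coupon per period c = face * coupon_rate / m = 4.500000
Periods per year m = 1; per-period yield y/m = 0.090000
Number of cashflows N = 2
Cashflows (t years, CF_t, discount factor 1/(1+y/m)^(m*t), PV):
  t = 1.0000: CF_t = 4.500000, DF = 0.917431, PV = 4.128440
  t = 2.0000: CF_t = 104.500000, DF = 0.841680, PV = 87.955559
Price P = sum_t PV_t = 92.084000
Convexity numerator sum_t t*(t + 1/m) * CF_t / (1+y/m)^(m*t + 2):
  t = 1.0000: term = 6.949651
  t = 2.0000: term = 444.182607
Convexity = (1/P) * sum = 451.132259 / 92.084000 = 4.899138


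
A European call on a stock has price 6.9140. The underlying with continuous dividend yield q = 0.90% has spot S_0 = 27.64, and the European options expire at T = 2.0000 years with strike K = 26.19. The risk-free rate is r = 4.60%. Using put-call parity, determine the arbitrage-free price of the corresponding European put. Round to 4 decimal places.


Put-call parity: C - P = S_0 * exp(-qT) - K * exp(-rT).
S_0 * exp(-qT) = 27.6400 * 0.98216103 = 27.14693093
K * exp(-rT) = 26.1900 * 0.91210515 = 23.88803387
P = C - S*exp(-qT) + K*exp(-rT)
P = 6.9140 - 27.14693093 + 23.88803387 = 3.6551

Answer: Put price = 3.6551


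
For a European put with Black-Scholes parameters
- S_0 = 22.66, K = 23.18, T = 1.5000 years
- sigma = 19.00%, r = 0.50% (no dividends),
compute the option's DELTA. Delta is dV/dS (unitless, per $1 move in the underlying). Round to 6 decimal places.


Answer: Delta = -0.479631

Derivation:
d1 = 0.0510801021; d2 = -0.1816214234
phi(d1) = 0.3984221643; exp(-qT) = 1.0000000000; exp(-rT) = 0.9925280548
N(-d1) = 0.4796308458
Delta = -exp(-qT) * N(-d1) = -1.0000000000 * 0.4796308458 = -0.479631


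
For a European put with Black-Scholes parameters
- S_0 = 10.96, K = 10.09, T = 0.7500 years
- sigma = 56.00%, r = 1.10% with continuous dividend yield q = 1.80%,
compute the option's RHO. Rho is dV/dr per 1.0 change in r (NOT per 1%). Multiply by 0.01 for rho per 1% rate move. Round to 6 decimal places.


d1 = 0.4022016772; d2 = -0.0827725489
phi(d1) = 0.3679450665; exp(-qT) = 0.9865907163; exp(-rT) = 0.9917839379
N(-d2) = 0.5329838015
Rho = -K*T*exp(-rT)*N(-d2) = -10.0900 * 0.7500 * 0.9917839379 * 0.5329838015 = -4.000217

Answer: Rho = -4.000217


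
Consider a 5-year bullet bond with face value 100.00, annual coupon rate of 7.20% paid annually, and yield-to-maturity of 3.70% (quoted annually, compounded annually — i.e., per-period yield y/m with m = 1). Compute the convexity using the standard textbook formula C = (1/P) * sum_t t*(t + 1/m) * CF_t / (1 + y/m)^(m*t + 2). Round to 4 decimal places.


Coupon per period c = face * coupon_rate / m = 7.200000
Periods per year m = 1; per-period yield y/m = 0.037000
Number of cashflows N = 5
Cashflows (t years, CF_t, discount factor 1/(1+y/m)^(m*t), PV):
  t = 1.0000: CF_t = 7.200000, DF = 0.964320, PV = 6.943105
  t = 2.0000: CF_t = 7.200000, DF = 0.929913, PV = 6.695376
  t = 3.0000: CF_t = 7.200000, DF = 0.896734, PV = 6.456486
  t = 4.0000: CF_t = 7.200000, DF = 0.864739, PV = 6.226120
  t = 5.0000: CF_t = 107.200000, DF = 0.833885, PV = 89.392484
Price P = sum_t PV_t = 115.713571
Convexity numerator sum_t t*(t + 1/m) * CF_t / (1+y/m)^(m*t + 2):
  t = 1.0000: term = 12.912972
  t = 2.0000: term = 37.356719
  t = 3.0000: term = 72.047673
  t = 4.0000: term = 115.795039
  t = 5.0000: term = 2493.817943
Convexity = (1/P) * sum = 2731.930346 / 115.713571 = 23.609420

Answer: Convexity = 23.6094


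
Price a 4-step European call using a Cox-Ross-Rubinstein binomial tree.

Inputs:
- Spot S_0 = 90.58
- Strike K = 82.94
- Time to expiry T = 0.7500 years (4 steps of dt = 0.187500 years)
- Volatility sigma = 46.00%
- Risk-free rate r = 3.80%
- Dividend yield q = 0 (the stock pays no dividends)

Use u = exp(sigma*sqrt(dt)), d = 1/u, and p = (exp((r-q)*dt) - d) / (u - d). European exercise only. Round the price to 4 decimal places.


Answer: Price = V(0,0) = 19.3000

Derivation:
dt = T/N = 0.187500
u = exp(sigma*sqrt(dt)) = 1.220409; d = 1/u = 0.819398
p = (exp((r-q)*dt) - d) / (u - d) = 0.468199
Discount per step: exp(-r*dt) = 0.992900
Stock lattice S(k, i) with i counting down-moves:
  k=0: S(0,0) = 90.5800
  k=1: S(1,0) = 110.5446; S(1,1) = 74.2210
  k=2: S(2,0) = 134.9096; S(2,1) = 90.5800; S(2,2) = 60.8165
  k=3: S(3,0) = 164.6449; S(3,1) = 110.5446; S(3,2) = 74.2210; S(3,3) = 49.8329
  k=4: S(4,0) = 200.9341; S(4,1) = 134.9096; S(4,2) = 90.5800; S(4,3) = 60.8165; S(4,4) = 40.8330
Terminal payoffs V(N, i) = max(S_T - K, 0):
  V(4,0) = 117.994063; V(4,1) = 51.969627; V(4,2) = 7.640000; V(4,3) = 0.000000; V(4,4) = 0.000000
Backward induction: V(k, i) = exp(-r*dt) * [p * V(k+1, i) + (1-p) * V(k+1, i+1)].
  V(3,0) = exp(-r*dt) * [p*117.994063 + (1-p)*51.969627] = 82.293736
  V(3,1) = exp(-r*dt) * [p*51.969627 + (1-p)*7.640000] = 28.193472
  V(3,2) = exp(-r*dt) * [p*7.640000 + (1-p)*0.000000] = 3.551641
  V(3,3) = exp(-r*dt) * [p*0.000000 + (1-p)*0.000000] = 0.000000
  V(2,0) = exp(-r*dt) * [p*82.293736 + (1-p)*28.193472] = 53.143141
  V(2,1) = exp(-r*dt) * [p*28.193472 + (1-p)*3.551641] = 14.981784
  V(2,2) = exp(-r*dt) * [p*3.551641 + (1-p)*0.000000] = 1.651067
  V(1,0) = exp(-r*dt) * [p*53.143141 + (1-p)*14.981784] = 32.615660
  V(1,1) = exp(-r*dt) * [p*14.981784 + (1-p)*1.651067] = 7.836456
  V(0,0) = exp(-r*dt) * [p*32.615660 + (1-p)*7.836456] = 19.300040


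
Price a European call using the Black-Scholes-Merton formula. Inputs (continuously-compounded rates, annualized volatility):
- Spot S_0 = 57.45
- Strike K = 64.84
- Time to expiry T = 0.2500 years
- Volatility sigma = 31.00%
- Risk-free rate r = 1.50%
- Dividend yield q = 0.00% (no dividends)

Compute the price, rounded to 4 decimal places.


d1 = (ln(S/K) + (r - q + 0.5*sigma^2) * T) / (sigma * sqrt(T)) = -0.67900124
d2 = d1 - sigma * sqrt(T) = -0.83400124
exp(-rT) = 0.99625702; exp(-qT) = 1.00000000
C = S_0 * exp(-qT) * N(d1) - K * exp(-rT) * N(d2)
N(d1) = 0.24856854; N(d2) = 0.20214014
C = 57.4500 * 1.00000000 * 0.24856854 - 64.8400 * 0.99625702 * 0.20214014 = 1.2226

Answer: Price = 1.2226


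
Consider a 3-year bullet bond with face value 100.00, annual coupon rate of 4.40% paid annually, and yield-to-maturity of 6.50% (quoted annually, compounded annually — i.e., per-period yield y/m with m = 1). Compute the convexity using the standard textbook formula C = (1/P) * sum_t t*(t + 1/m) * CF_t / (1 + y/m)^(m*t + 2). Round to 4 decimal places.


Answer: Convexity = 9.9769

Derivation:
Coupon per period c = face * coupon_rate / m = 4.400000
Periods per year m = 1; per-period yield y/m = 0.065000
Number of cashflows N = 3
Cashflows (t years, CF_t, discount factor 1/(1+y/m)^(m*t), PV):
  t = 1.0000: CF_t = 4.400000, DF = 0.938967, PV = 4.131455
  t = 2.0000: CF_t = 4.400000, DF = 0.881659, PV = 3.879301
  t = 3.0000: CF_t = 104.400000, DF = 0.827849, PV = 86.427445
Price P = sum_t PV_t = 94.438201
Convexity numerator sum_t t*(t + 1/m) * CF_t / (1+y/m)^(m*t + 2):
  t = 1.0000: term = 7.285072
  t = 2.0000: term = 20.521330
  t = 3.0000: term = 914.394712
Convexity = (1/P) * sum = 942.201114 / 94.438201 = 9.976907


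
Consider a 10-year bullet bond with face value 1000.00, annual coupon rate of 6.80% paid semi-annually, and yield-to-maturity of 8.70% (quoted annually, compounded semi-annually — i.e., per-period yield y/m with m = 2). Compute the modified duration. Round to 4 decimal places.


Answer: Modified duration = 6.9083

Derivation:
Coupon per period c = face * coupon_rate / m = 34.000000
Periods per year m = 2; per-period yield y/m = 0.043500
Number of cashflows N = 20
Cashflows (t years, CF_t, discount factor 1/(1+y/m)^(m*t), PV):
  t = 0.5000: CF_t = 34.000000, DF = 0.958313, PV = 32.582655
  t = 1.0000: CF_t = 34.000000, DF = 0.918365, PV = 31.224393
  t = 1.5000: CF_t = 34.000000, DF = 0.880081, PV = 29.922754
  t = 2.0000: CF_t = 34.000000, DF = 0.843393, PV = 28.675375
  t = 2.5000: CF_t = 34.000000, DF = 0.808235, PV = 27.479995
  t = 3.0000: CF_t = 34.000000, DF = 0.774543, PV = 26.334447
  t = 3.5000: CF_t = 34.000000, DF = 0.742254, PV = 25.236652
  t = 4.0000: CF_t = 34.000000, DF = 0.711312, PV = 24.184621
  t = 4.5000: CF_t = 34.000000, DF = 0.681660, PV = 23.176446
  t = 5.0000: CF_t = 34.000000, DF = 0.653244, PV = 22.210298
  t = 5.5000: CF_t = 34.000000, DF = 0.626013, PV = 21.284425
  t = 6.0000: CF_t = 34.000000, DF = 0.599916, PV = 20.397149
  t = 6.5000: CF_t = 34.000000, DF = 0.574908, PV = 19.546861
  t = 7.0000: CF_t = 34.000000, DF = 0.550942, PV = 18.732018
  t = 7.5000: CF_t = 34.000000, DF = 0.527975, PV = 17.951143
  t = 8.0000: CF_t = 34.000000, DF = 0.505965, PV = 17.202821
  t = 8.5000: CF_t = 34.000000, DF = 0.484873, PV = 16.485693
  t = 9.0000: CF_t = 34.000000, DF = 0.464661, PV = 15.798460
  t = 9.5000: CF_t = 34.000000, DF = 0.445290, PV = 15.139875
  t = 10.0000: CF_t = 1034.000000, DF = 0.426728, PV = 441.236540
Price P = sum_t PV_t = 874.802622
First compute Macaulay numerator sum_t t * PV_t:
  t * PV_t at t = 0.5000: 16.291327
  t * PV_t at t = 1.0000: 31.224393
  t * PV_t at t = 1.5000: 44.884130
  t * PV_t at t = 2.0000: 57.350750
  t * PV_t at t = 2.5000: 68.699988
  t * PV_t at t = 3.0000: 79.003340
  t * PV_t at t = 3.5000: 88.328283
  t * PV_t at t = 4.0000: 96.738485
  t * PV_t at t = 4.5000: 104.294006
  t * PV_t at t = 5.0000: 111.051489
  t * PV_t at t = 5.5000: 117.064340
  t * PV_t at t = 6.0000: 122.382896
  t * PV_t at t = 6.5000: 127.054596
  t * PV_t at t = 7.0000: 131.124127
  t * PV_t at t = 7.5000: 134.633575
  t * PV_t at t = 8.0000: 137.622566
  t * PV_t at t = 8.5000: 140.128391
  t * PV_t at t = 9.0000: 142.186140
  t * PV_t at t = 9.5000: 143.828817
  t * PV_t at t = 10.0000: 4412.365404
Macaulay duration D = 6306.257043 / 874.802622 = 7.208777
Modified duration = D / (1 + y/m) = 7.208777 / (1 + 0.043500) = 6.908267


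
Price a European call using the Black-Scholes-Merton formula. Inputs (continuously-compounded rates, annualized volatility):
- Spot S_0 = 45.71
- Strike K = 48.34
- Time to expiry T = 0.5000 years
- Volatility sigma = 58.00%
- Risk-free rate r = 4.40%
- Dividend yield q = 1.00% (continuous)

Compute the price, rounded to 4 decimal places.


Answer: Price = 6.6669

Derivation:
d1 = (ln(S/K) + (r - q + 0.5*sigma^2) * T) / (sigma * sqrt(T)) = 0.11010803
d2 = d1 - sigma * sqrt(T) = -0.30001391
exp(-rT) = 0.97824024; exp(-qT) = 0.99501248
C = S_0 * exp(-qT) * N(d1) - K * exp(-rT) * N(d2)
N(d1) = 0.54383815; N(d2) = 0.38208327
C = 45.7100 * 0.99501248 * 0.54383815 - 48.3400 * 0.97824024 * 0.38208327 = 6.6669


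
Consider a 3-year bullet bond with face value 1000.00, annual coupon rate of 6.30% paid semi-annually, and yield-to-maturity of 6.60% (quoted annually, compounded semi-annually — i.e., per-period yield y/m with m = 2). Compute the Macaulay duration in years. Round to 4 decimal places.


Answer: Macaulay duration = 2.7790 years

Derivation:
Coupon per period c = face * coupon_rate / m = 31.500000
Periods per year m = 2; per-period yield y/m = 0.033000
Number of cashflows N = 6
Cashflows (t years, CF_t, discount factor 1/(1+y/m)^(m*t), PV):
  t = 0.5000: CF_t = 31.500000, DF = 0.968054, PV = 30.493708
  t = 1.0000: CF_t = 31.500000, DF = 0.937129, PV = 29.519562
  t = 1.5000: CF_t = 31.500000, DF = 0.907192, PV = 28.576536
  t = 2.0000: CF_t = 31.500000, DF = 0.878211, PV = 27.663636
  t = 2.5000: CF_t = 31.500000, DF = 0.850156, PV = 26.779900
  t = 3.0000: CF_t = 1031.500000, DF = 0.822997, PV = 848.921051
Price P = sum_t PV_t = 991.954393
Macaulay numerator sum_t t * PV_t:
  t * PV_t at t = 0.5000: 15.246854
  t * PV_t at t = 1.0000: 29.519562
  t * PV_t at t = 1.5000: 42.864805
  t * PV_t at t = 2.0000: 55.327273
  t * PV_t at t = 2.5000: 66.949749
  t * PV_t at t = 3.0000: 2546.763154
Macaulay duration D = (sum_t t * PV_t) / P = 2756.671396 / 991.954393 = 2.779030


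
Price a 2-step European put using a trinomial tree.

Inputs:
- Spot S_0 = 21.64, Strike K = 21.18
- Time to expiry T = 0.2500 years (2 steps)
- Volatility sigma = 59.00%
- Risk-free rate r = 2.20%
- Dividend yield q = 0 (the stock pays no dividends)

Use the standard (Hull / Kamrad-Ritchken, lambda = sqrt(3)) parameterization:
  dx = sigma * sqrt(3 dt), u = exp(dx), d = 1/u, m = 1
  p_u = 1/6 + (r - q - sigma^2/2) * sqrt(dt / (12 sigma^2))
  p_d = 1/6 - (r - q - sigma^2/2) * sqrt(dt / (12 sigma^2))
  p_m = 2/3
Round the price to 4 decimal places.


Answer: Price = V(0,0) = 1.9566

Derivation:
dt = T/N = 0.125000; dx = sigma*sqrt(3*dt) = 0.361300
u = exp(dx) = 1.435194; d = 1/u = 0.696770
p_u = 0.140364, p_m = 0.666667, p_d = 0.192969
Discount per step: exp(-r*dt) = 0.997254
Stock lattice S(k, j) with j the centered position index:
  k=0: S(0,+0) = 21.6400
  k=1: S(1,-1) = 15.0781; S(1,+0) = 21.6400; S(1,+1) = 31.0576
  k=2: S(2,-2) = 10.5060; S(2,-1) = 15.0781; S(2,+0) = 21.6400; S(2,+1) = 31.0576; S(2,+2) = 44.5737
Terminal payoffs V(N, j) = max(K - S_T, 0):
  V(2,-2) = 10.674027; V(2,-1) = 6.101895; V(2,+0) = 0.000000; V(2,+1) = 0.000000; V(2,+2) = 0.000000
Backward induction: V(k, j) = exp(-r*dt) * [p_u * V(k+1, j+1) + p_m * V(k+1, j) + p_d * V(k+1, j-1)]
  V(1,-1) = exp(-r*dt) * [p_u*0.000000 + p_m*6.101895 + p_d*10.674027] = 6.110861
  V(1,+0) = exp(-r*dt) * [p_u*0.000000 + p_m*0.000000 + p_d*6.101895] = 1.174245
  V(1,+1) = exp(-r*dt) * [p_u*0.000000 + p_m*0.000000 + p_d*0.000000] = 0.000000
  V(0,+0) = exp(-r*dt) * [p_u*0.000000 + p_m*1.174245 + p_d*6.110861] = 1.956650


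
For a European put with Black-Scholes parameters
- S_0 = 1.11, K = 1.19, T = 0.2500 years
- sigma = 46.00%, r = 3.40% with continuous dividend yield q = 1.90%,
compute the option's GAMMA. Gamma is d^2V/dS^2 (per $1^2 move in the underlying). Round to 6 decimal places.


d1 = -0.1712751817; d2 = -0.4012751817
phi(d1) = 0.3931334619; exp(-qT) = 0.9952612634; exp(-rT) = 0.9915360229
Gamma = exp(-qT) * phi(d1) / (S * sigma * sqrt(T)) = 0.9952612634 * 0.3931334619 / (1.1100 * 0.4600 * 0.5000000000) = 1.532591

Answer: Gamma = 1.532591


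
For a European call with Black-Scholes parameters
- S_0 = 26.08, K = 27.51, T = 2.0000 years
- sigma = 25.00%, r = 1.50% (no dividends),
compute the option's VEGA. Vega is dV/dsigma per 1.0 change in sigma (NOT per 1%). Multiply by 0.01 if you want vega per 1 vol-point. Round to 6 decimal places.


Answer: Vega = 14.624271

Derivation:
d1 = 0.1106456992; d2 = -0.2429076914
phi(d1) = 0.3965077197; exp(-qT) = 1.0000000000; exp(-rT) = 0.9704455335
Vega = S * exp(-qT) * phi(d1) * sqrt(T) = 26.0800 * 1.0000000000 * 0.3965077197 * 1.4142135624 = 14.624271


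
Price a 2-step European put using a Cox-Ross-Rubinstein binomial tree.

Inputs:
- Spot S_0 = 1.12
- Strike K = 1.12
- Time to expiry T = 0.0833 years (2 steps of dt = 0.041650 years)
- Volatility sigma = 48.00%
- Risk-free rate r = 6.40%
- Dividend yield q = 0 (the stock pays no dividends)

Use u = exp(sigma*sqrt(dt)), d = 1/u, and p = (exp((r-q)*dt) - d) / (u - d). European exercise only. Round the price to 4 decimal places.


Answer: Price = V(0,0) = 0.0517

Derivation:
dt = T/N = 0.041650
u = exp(sigma*sqrt(dt)) = 1.102919; d = 1/u = 0.906685
p = (exp((r-q)*dt) - d) / (u - d) = 0.489132
Discount per step: exp(-r*dt) = 0.997338
Stock lattice S(k, i) with i counting down-moves:
  k=0: S(0,0) = 1.1200
  k=1: S(1,0) = 1.2353; S(1,1) = 1.0155
  k=2: S(2,0) = 1.3624; S(2,1) = 1.1200; S(2,2) = 0.9207
Terminal payoffs V(N, i) = max(K - S_T, 0):
  V(2,0) = 0.000000; V(2,1) = 0.000000; V(2,2) = 0.199273
Backward induction: V(k, i) = exp(-r*dt) * [p * V(k+1, i) + (1-p) * V(k+1, i+1)].
  V(1,0) = exp(-r*dt) * [p*0.000000 + (1-p)*0.000000] = 0.000000
  V(1,1) = exp(-r*dt) * [p*0.000000 + (1-p)*0.199273] = 0.101531
  V(0,0) = exp(-r*dt) * [p*0.000000 + (1-p)*0.101531] = 0.051731


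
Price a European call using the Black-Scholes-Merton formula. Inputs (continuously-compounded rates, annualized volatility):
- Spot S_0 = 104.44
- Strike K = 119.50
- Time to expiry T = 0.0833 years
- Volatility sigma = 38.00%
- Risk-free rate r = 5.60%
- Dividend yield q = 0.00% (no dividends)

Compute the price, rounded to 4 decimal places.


d1 = (ln(S/K) + (r - q + 0.5*sigma^2) * T) / (sigma * sqrt(T)) = -1.13084120
d2 = d1 - sigma * sqrt(T) = -1.24051581
exp(-rT) = 0.99534606; exp(-qT) = 1.00000000
C = S_0 * exp(-qT) * N(d1) - K * exp(-rT) * N(d2)
N(d1) = 0.12906097; N(d2) = 0.10739233
C = 104.4400 * 1.00000000 * 0.12906097 - 119.5000 * 0.99534606 * 0.10739233 = 0.7055

Answer: Price = 0.7055


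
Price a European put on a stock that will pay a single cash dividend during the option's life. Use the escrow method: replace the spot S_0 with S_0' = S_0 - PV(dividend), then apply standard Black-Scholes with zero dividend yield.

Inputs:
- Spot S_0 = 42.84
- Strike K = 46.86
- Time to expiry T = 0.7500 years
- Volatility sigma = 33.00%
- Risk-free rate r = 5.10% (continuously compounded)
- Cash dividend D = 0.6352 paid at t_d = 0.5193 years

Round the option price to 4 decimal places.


PV(D) = D * exp(-r * t_d) = 0.6352 * 0.97386333 = 0.61859799
S_0' = S_0 - PV(D) = 42.8400 - 0.61859799 = 42.22140201
d1 = (ln(S_0'/K) + (r + sigma^2/2)*T) / (sigma*sqrt(T)) = -0.08800107
d2 = d1 - sigma*sqrt(T) = -0.37378945
exp(-rT) = 0.96247229
N(-d1) = 0.53506209; N(-d2) = 0.64571952
P = K * exp(-rT) * N(-d2) - S_0' * N(-d1) = 46.8600 * 0.96247229 * 0.64571952 - 42.22140201 * 0.53506209 = 6.5318

Answer: Price = 6.5318


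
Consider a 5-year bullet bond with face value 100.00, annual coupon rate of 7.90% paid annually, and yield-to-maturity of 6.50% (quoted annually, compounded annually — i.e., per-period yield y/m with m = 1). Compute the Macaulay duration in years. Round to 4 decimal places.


Answer: Macaulay duration = 4.3405 years

Derivation:
Coupon per period c = face * coupon_rate / m = 7.900000
Periods per year m = 1; per-period yield y/m = 0.065000
Number of cashflows N = 5
Cashflows (t years, CF_t, discount factor 1/(1+y/m)^(m*t), PV):
  t = 1.0000: CF_t = 7.900000, DF = 0.938967, PV = 7.417840
  t = 2.0000: CF_t = 7.900000, DF = 0.881659, PV = 6.965108
  t = 3.0000: CF_t = 7.900000, DF = 0.827849, PV = 6.540008
  t = 4.0000: CF_t = 7.900000, DF = 0.777323, PV = 6.140852
  t = 5.0000: CF_t = 107.900000, DF = 0.729881, PV = 78.754142
Price P = sum_t PV_t = 105.817951
Macaulay numerator sum_t t * PV_t:
  t * PV_t at t = 1.0000: 7.417840
  t * PV_t at t = 2.0000: 13.930217
  t * PV_t at t = 3.0000: 19.620023
  t * PV_t at t = 4.0000: 24.563410
  t * PV_t at t = 5.0000: 393.770711
Macaulay duration D = (sum_t t * PV_t) / P = 459.302201 / 105.817951 = 4.340494


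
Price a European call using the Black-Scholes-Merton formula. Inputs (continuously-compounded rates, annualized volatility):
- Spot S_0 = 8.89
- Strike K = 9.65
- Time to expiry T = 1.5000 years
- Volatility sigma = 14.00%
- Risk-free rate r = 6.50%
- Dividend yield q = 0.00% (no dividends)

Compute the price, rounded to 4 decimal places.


d1 = (ln(S/K) + (r - q + 0.5*sigma^2) * T) / (sigma * sqrt(T)) = 0.17594996
d2 = d1 - sigma * sqrt(T) = 0.00448568
exp(-rT) = 0.90710234; exp(-qT) = 1.00000000
C = S_0 * exp(-qT) * N(d1) - K * exp(-rT) * N(d2)
N(d1) = 0.56983337; N(d2) = 0.50178952
C = 8.8900 * 1.00000000 * 0.56983337 - 9.6500 * 0.90710234 * 0.50178952 = 0.6734

Answer: Price = 0.6734


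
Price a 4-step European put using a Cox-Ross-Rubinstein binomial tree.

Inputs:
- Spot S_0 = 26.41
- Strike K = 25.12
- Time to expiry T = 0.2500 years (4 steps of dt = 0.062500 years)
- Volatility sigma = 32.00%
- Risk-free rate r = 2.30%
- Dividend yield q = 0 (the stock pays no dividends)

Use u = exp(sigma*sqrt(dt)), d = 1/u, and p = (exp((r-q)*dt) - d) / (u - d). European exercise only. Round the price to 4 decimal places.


dt = T/N = 0.062500
u = exp(sigma*sqrt(dt)) = 1.083287; d = 1/u = 0.923116
p = (exp((r-q)*dt) - d) / (u - d) = 0.488992
Discount per step: exp(-r*dt) = 0.998564
Stock lattice S(k, i) with i counting down-moves:
  k=0: S(0,0) = 26.4100
  k=1: S(1,0) = 28.6096; S(1,1) = 24.3795
  k=2: S(2,0) = 30.9924; S(2,1) = 26.4100; S(2,2) = 22.5051
  k=3: S(3,0) = 33.5737; S(3,1) = 28.6096; S(3,2) = 24.3795; S(3,3) = 20.7748
  k=4: S(4,0) = 36.3699; S(4,1) = 30.9924; S(4,2) = 26.4100; S(4,3) = 22.5051; S(4,4) = 19.1776
Terminal payoffs V(N, i) = max(K - S_T, 0):
  V(4,0) = 0.000000; V(4,1) = 0.000000; V(4,2) = 0.000000; V(4,3) = 2.614883; V(4,4) = 5.942404
Backward induction: V(k, i) = exp(-r*dt) * [p * V(k+1, i) + (1-p) * V(k+1, i+1)].
  V(3,0) = exp(-r*dt) * [p*0.000000 + (1-p)*0.000000] = 0.000000
  V(3,1) = exp(-r*dt) * [p*0.000000 + (1-p)*0.000000] = 0.000000
  V(3,2) = exp(-r*dt) * [p*0.000000 + (1-p)*2.614883] = 1.334307
  V(3,3) = exp(-r*dt) * [p*2.614883 + (1-p)*5.942404] = 4.309074
  V(2,0) = exp(-r*dt) * [p*0.000000 + (1-p)*0.000000] = 0.000000
  V(2,1) = exp(-r*dt) * [p*0.000000 + (1-p)*1.334307] = 0.680862
  V(2,2) = exp(-r*dt) * [p*1.334307 + (1-p)*4.309074] = 2.850337
  V(1,0) = exp(-r*dt) * [p*0.000000 + (1-p)*0.680862] = 0.347426
  V(1,1) = exp(-r*dt) * [p*0.680862 + (1-p)*2.850337] = 1.786911
  V(0,0) = exp(-r*dt) * [p*0.347426 + (1-p)*1.786911] = 1.081459

Answer: Price = V(0,0) = 1.0815


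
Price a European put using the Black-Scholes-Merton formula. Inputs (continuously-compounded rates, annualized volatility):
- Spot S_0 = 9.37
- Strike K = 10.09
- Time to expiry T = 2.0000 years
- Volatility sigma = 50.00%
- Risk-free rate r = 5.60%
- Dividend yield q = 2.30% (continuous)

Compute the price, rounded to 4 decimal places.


Answer: Price = 2.5190

Derivation:
d1 = (ln(S/K) + (r - q + 0.5*sigma^2) * T) / (sigma * sqrt(T)) = 0.34219480
d2 = d1 - sigma * sqrt(T) = -0.36491198
exp(-rT) = 0.89404426; exp(-qT) = 0.95504196
P = K * exp(-rT) * N(-d2) - S_0 * exp(-qT) * N(-d1)
N(-d1) = 0.36610215; N(-d2) = 0.64241145
P = 10.0900 * 0.89404426 * 0.64241145 - 9.3700 * 0.95504196 * 0.36610215 = 2.5190


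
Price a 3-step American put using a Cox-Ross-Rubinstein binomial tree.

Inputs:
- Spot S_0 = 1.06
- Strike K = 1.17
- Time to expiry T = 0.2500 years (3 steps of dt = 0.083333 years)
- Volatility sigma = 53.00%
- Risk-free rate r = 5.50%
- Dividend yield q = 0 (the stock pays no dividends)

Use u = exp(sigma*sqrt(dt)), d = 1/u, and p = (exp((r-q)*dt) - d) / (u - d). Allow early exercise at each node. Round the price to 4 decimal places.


Answer: Price = V(0,0) = 0.1727

Derivation:
dt = T/N = 0.083333
u = exp(sigma*sqrt(dt)) = 1.165322; d = 1/u = 0.858132
p = (exp((r-q)*dt) - d) / (u - d) = 0.476779
Discount per step: exp(-r*dt) = 0.995427
Stock lattice S(k, i) with i counting down-moves:
  k=0: S(0,0) = 1.0600
  k=1: S(1,0) = 1.2352; S(1,1) = 0.9096
  k=2: S(2,0) = 1.4395; S(2,1) = 1.0600; S(2,2) = 0.7806
  k=3: S(3,0) = 1.6774; S(3,1) = 1.2352; S(3,2) = 0.9096; S(3,3) = 0.6698
Terminal payoffs V(N, i) = max(K - S_T, 0):
  V(3,0) = 0.000000; V(3,1) = 0.000000; V(3,2) = 0.260381; V(3,3) = 0.500165
Backward induction: V(k, i) = exp(-r*dt) * [p * V(k+1, i) + (1-p) * V(k+1, i+1)]; then take max(V_cont, immediate exercise) for American.
  V(2,0) = exp(-r*dt) * [p*0.000000 + (1-p)*0.000000] = 0.000000; exercise = 0.000000; V(2,0) = max -> 0.000000
  V(2,1) = exp(-r*dt) * [p*0.000000 + (1-p)*0.260381] = 0.135613; exercise = 0.110000; V(2,1) = max -> 0.135613
  V(2,2) = exp(-r*dt) * [p*0.260381 + (1-p)*0.500165] = 0.384077; exercise = 0.389427; V(2,2) = max -> 0.389427
  V(1,0) = exp(-r*dt) * [p*0.000000 + (1-p)*0.135613] = 0.070631; exercise = 0.000000; V(1,0) = max -> 0.070631
  V(1,1) = exp(-r*dt) * [p*0.135613 + (1-p)*0.389427] = 0.267186; exercise = 0.260381; V(1,1) = max -> 0.267186
  V(0,0) = exp(-r*dt) * [p*0.070631 + (1-p)*0.267186] = 0.172680; exercise = 0.110000; V(0,0) = max -> 0.172680


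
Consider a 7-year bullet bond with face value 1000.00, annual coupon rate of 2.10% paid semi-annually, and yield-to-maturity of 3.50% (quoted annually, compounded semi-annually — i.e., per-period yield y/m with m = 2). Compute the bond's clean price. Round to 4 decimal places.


Coupon per period c = face * coupon_rate / m = 10.500000
Periods per year m = 2; per-period yield y/m = 0.017500
Number of cashflows N = 14
Cashflows (t years, CF_t, discount factor 1/(1+y/m)^(m*t), PV):
  t = 0.5000: CF_t = 10.500000, DF = 0.982801, PV = 10.319410
  t = 1.0000: CF_t = 10.500000, DF = 0.965898, PV = 10.141927
  t = 1.5000: CF_t = 10.500000, DF = 0.949285, PV = 9.967495
  t = 2.0000: CF_t = 10.500000, DF = 0.932959, PV = 9.796064
  t = 2.5000: CF_t = 10.500000, DF = 0.916913, PV = 9.627582
  t = 3.0000: CF_t = 10.500000, DF = 0.901143, PV = 9.461997
  t = 3.5000: CF_t = 10.500000, DF = 0.885644, PV = 9.299260
  t = 4.0000: CF_t = 10.500000, DF = 0.870412, PV = 9.139322
  t = 4.5000: CF_t = 10.500000, DF = 0.855441, PV = 8.982134
  t = 5.0000: CF_t = 10.500000, DF = 0.840729, PV = 8.827650
  t = 5.5000: CF_t = 10.500000, DF = 0.826269, PV = 8.675823
  t = 6.0000: CF_t = 10.500000, DF = 0.812058, PV = 8.526608
  t = 6.5000: CF_t = 10.500000, DF = 0.798091, PV = 8.379958
  t = 7.0000: CF_t = 1010.500000, DF = 0.784365, PV = 792.600729
Price P = sum_t PV_t = 913.745959

Answer: Price = 913.7460


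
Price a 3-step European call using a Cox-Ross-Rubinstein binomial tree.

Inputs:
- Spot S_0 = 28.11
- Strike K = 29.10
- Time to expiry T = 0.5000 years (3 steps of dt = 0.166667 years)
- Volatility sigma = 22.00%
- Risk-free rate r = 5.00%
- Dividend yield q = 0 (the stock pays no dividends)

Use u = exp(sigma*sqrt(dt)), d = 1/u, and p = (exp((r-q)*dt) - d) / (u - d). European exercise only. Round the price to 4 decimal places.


dt = T/N = 0.166667
u = exp(sigma*sqrt(dt)) = 1.093971; d = 1/u = 0.914101
p = (exp((r-q)*dt) - d) / (u - d) = 0.524085
Discount per step: exp(-r*dt) = 0.991701
Stock lattice S(k, i) with i counting down-moves:
  k=0: S(0,0) = 28.1100
  k=1: S(1,0) = 30.7515; S(1,1) = 25.6954
  k=2: S(2,0) = 33.6413; S(2,1) = 28.1100; S(2,2) = 23.4882
  k=3: S(3,0) = 36.8026; S(3,1) = 30.7515; S(3,2) = 25.6954; S(3,3) = 21.4705
Terminal payoffs V(N, i) = max(S_T - K, 0):
  V(3,0) = 7.702628; V(3,1) = 1.651538; V(3,2) = 0.000000; V(3,3) = 0.000000
Backward induction: V(k, i) = exp(-r*dt) * [p * V(k+1, i) + (1-p) * V(k+1, i+1)].
  V(2,0) = exp(-r*dt) * [p*7.702628 + (1-p)*1.651538] = 4.782798
  V(2,1) = exp(-r*dt) * [p*1.651538 + (1-p)*0.000000] = 0.858363
  V(2,2) = exp(-r*dt) * [p*0.000000 + (1-p)*0.000000] = 0.000000
  V(1,0) = exp(-r*dt) * [p*4.782798 + (1-p)*0.858363] = 2.890907
  V(1,1) = exp(-r*dt) * [p*0.858363 + (1-p)*0.000000] = 0.446121
  V(0,0) = exp(-r*dt) * [p*2.890907 + (1-p)*0.446121] = 1.713060

Answer: Price = V(0,0) = 1.7131


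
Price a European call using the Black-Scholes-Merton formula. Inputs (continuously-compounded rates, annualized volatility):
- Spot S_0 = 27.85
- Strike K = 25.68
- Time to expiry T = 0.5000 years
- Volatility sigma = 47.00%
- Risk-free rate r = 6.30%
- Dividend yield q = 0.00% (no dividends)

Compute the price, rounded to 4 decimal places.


d1 = (ln(S/K) + (r - q + 0.5*sigma^2) * T) / (sigma * sqrt(T)) = 0.50504120
d2 = d1 - sigma * sqrt(T) = 0.17270101
exp(-rT) = 0.96899096; exp(-qT) = 1.00000000
C = S_0 * exp(-qT) * N(d1) - K * exp(-rT) * N(d2)
N(d1) = 0.69323505; N(d2) = 0.56855678
C = 27.8500 * 1.00000000 * 0.69323505 - 25.6800 * 0.96899096 * 0.56855678 = 5.1588

Answer: Price = 5.1588


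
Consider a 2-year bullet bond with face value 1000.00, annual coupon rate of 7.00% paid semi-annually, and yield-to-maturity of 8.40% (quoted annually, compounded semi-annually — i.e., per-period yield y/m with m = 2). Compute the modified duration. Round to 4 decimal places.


Answer: Modified duration = 1.8228

Derivation:
Coupon per period c = face * coupon_rate / m = 35.000000
Periods per year m = 2; per-period yield y/m = 0.042000
Number of cashflows N = 4
Cashflows (t years, CF_t, discount factor 1/(1+y/m)^(m*t), PV):
  t = 0.5000: CF_t = 35.000000, DF = 0.959693, PV = 33.589251
  t = 1.0000: CF_t = 35.000000, DF = 0.921010, PV = 32.235366
  t = 1.5000: CF_t = 35.000000, DF = 0.883887, PV = 30.936052
  t = 2.0000: CF_t = 1035.000000, DF = 0.848260, PV = 877.949375
Price P = sum_t PV_t = 974.710044
First compute Macaulay numerator sum_t t * PV_t:
  t * PV_t at t = 0.5000: 16.794626
  t * PV_t at t = 1.0000: 32.235366
  t * PV_t at t = 1.5000: 46.404078
  t * PV_t at t = 2.0000: 1755.898750
Macaulay duration D = 1851.332819 / 974.710044 = 1.899368
Modified duration = D / (1 + y/m) = 1.899368 / (1 + 0.042000) = 1.822810


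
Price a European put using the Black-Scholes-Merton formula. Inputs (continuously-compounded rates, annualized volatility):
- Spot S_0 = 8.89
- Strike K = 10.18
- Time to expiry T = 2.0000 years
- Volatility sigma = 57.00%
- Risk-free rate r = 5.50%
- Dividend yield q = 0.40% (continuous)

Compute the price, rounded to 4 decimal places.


Answer: Price = 2.9607

Derivation:
d1 = (ln(S/K) + (r - q + 0.5*sigma^2) * T) / (sigma * sqrt(T)) = 0.36149536
d2 = d1 - sigma * sqrt(T) = -0.44460637
exp(-rT) = 0.89583414; exp(-qT) = 0.99203191
P = K * exp(-rT) * N(-d2) - S_0 * exp(-qT) * N(-d1)
N(-d1) = 0.35886459; N(-d2) = 0.67169788
P = 10.1800 * 0.89583414 * 0.67169788 - 8.8900 * 0.99203191 * 0.35886459 = 2.9607


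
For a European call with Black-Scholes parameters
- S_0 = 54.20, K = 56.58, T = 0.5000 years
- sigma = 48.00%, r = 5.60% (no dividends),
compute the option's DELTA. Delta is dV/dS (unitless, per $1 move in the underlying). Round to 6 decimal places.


Answer: Delta = 0.549970

Derivation:
d1 = 0.1255861199; d2 = -0.2138251350
phi(d1) = 0.3958086190; exp(-qT) = 1.0000000000; exp(-rT) = 0.9723883668
N(d1) = 0.5499702247
Delta = exp(-qT) * N(d1) = 1.0000000000 * 0.5499702247 = 0.549970


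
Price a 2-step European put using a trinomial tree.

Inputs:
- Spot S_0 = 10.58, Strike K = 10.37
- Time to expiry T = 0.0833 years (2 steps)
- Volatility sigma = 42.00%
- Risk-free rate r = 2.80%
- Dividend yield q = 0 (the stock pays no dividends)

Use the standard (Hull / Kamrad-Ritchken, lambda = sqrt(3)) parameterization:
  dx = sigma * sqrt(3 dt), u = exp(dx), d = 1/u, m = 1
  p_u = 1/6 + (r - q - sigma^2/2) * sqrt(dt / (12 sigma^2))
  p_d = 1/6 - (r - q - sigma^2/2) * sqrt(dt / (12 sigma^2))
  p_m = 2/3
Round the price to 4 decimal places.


Answer: Price = V(0,0) = 0.3678

Derivation:
dt = T/N = 0.041650; dx = sigma*sqrt(3*dt) = 0.148463
u = exp(dx) = 1.160050; d = 1/u = 0.862032
p_u = 0.158222, p_m = 0.666667, p_d = 0.175111
Discount per step: exp(-r*dt) = 0.998834
Stock lattice S(k, j) with j the centered position index:
  k=0: S(0,+0) = 10.5800
  k=1: S(1,-1) = 9.1203; S(1,+0) = 10.5800; S(1,+1) = 12.2733
  k=2: S(2,-2) = 7.8620; S(2,-1) = 9.1203; S(2,+0) = 10.5800; S(2,+1) = 12.2733; S(2,+2) = 14.2377
Terminal payoffs V(N, j) = max(K - S_T, 0):
  V(2,-2) = 2.508008; V(2,-1) = 1.249700; V(2,+0) = 0.000000; V(2,+1) = 0.000000; V(2,+2) = 0.000000
Backward induction: V(k, j) = exp(-r*dt) * [p_u * V(k+1, j+1) + p_m * V(k+1, j) + p_d * V(k+1, j-1)]
  V(1,-1) = exp(-r*dt) * [p_u*0.000000 + p_m*1.249700 + p_d*2.508008] = 1.270830
  V(1,+0) = exp(-r*dt) * [p_u*0.000000 + p_m*0.000000 + p_d*1.249700] = 0.218581
  V(1,+1) = exp(-r*dt) * [p_u*0.000000 + p_m*0.000000 + p_d*0.000000] = 0.000000
  V(0,+0) = exp(-r*dt) * [p_u*0.000000 + p_m*0.218581 + p_d*1.270830] = 0.367828


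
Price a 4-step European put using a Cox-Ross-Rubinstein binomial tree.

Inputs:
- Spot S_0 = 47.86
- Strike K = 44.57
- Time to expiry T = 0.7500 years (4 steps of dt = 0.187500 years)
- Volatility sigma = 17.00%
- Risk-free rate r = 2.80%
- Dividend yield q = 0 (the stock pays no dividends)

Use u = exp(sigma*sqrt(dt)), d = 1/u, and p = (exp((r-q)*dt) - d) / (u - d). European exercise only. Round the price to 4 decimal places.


Answer: Price = V(0,0) = 1.2172

Derivation:
dt = T/N = 0.187500
u = exp(sigma*sqrt(dt)) = 1.076389; d = 1/u = 0.929032
p = (exp((r-q)*dt) - d) / (u - d) = 0.517327
Discount per step: exp(-r*dt) = 0.994764
Stock lattice S(k, i) with i counting down-moves:
  k=0: S(0,0) = 47.8600
  k=1: S(1,0) = 51.5160; S(1,1) = 44.4635
  k=2: S(2,0) = 55.4513; S(2,1) = 47.8600; S(2,2) = 41.3080
  k=3: S(3,0) = 59.6871; S(3,1) = 51.5160; S(3,2) = 44.4635; S(3,3) = 38.3764
  k=4: S(4,0) = 64.2466; S(4,1) = 55.4513; S(4,2) = 47.8600; S(4,3) = 41.3080; S(4,4) = 35.6529
Terminal payoffs V(N, i) = max(K - S_T, 0):
  V(4,0) = 0.000000; V(4,1) = 0.000000; V(4,2) = 0.000000; V(4,3) = 3.262017; V(4,4) = 8.917066
Backward induction: V(k, i) = exp(-r*dt) * [p * V(k+1, i) + (1-p) * V(k+1, i+1)].
  V(3,0) = exp(-r*dt) * [p*0.000000 + (1-p)*0.000000] = 0.000000
  V(3,1) = exp(-r*dt) * [p*0.000000 + (1-p)*0.000000] = 0.000000
  V(3,2) = exp(-r*dt) * [p*0.000000 + (1-p)*3.262017] = 1.566245
  V(3,3) = exp(-r*dt) * [p*3.262017 + (1-p)*8.917066] = 5.960185
  V(2,0) = exp(-r*dt) * [p*0.000000 + (1-p)*0.000000] = 0.000000
  V(2,1) = exp(-r*dt) * [p*0.000000 + (1-p)*1.566245] = 0.752026
  V(2,2) = exp(-r*dt) * [p*1.566245 + (1-p)*5.960185] = 3.667776
  V(1,0) = exp(-r*dt) * [p*0.000000 + (1-p)*0.752026] = 0.361082
  V(1,1) = exp(-r*dt) * [p*0.752026 + (1-p)*3.667776] = 2.148074
  V(0,0) = exp(-r*dt) * [p*0.361082 + (1-p)*2.148074] = 1.217208


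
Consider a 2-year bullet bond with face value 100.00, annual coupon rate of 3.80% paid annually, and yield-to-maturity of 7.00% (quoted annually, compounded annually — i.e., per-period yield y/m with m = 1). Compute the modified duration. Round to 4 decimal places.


Answer: Modified duration = 1.8339

Derivation:
Coupon per period c = face * coupon_rate / m = 3.800000
Periods per year m = 1; per-period yield y/m = 0.070000
Number of cashflows N = 2
Cashflows (t years, CF_t, discount factor 1/(1+y/m)^(m*t), PV):
  t = 1.0000: CF_t = 3.800000, DF = 0.934579, PV = 3.551402
  t = 2.0000: CF_t = 103.800000, DF = 0.873439, PV = 90.662940
Price P = sum_t PV_t = 94.214342
First compute Macaulay numerator sum_t t * PV_t:
  t * PV_t at t = 1.0000: 3.551402
  t * PV_t at t = 2.0000: 181.325880
Macaulay duration D = 184.877282 / 94.214342 = 1.962305
Modified duration = D / (1 + y/m) = 1.962305 / (1 + 0.070000) = 1.833930


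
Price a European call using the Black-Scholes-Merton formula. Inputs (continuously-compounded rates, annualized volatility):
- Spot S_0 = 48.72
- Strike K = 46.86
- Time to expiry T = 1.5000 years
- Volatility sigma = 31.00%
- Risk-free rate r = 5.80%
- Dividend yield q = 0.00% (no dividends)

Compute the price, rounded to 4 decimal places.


d1 = (ln(S/K) + (r - q + 0.5*sigma^2) * T) / (sigma * sqrt(T)) = 0.52150477
d2 = d1 - sigma * sqrt(T) = 0.14183386
exp(-rT) = 0.91667710; exp(-qT) = 1.00000000
C = S_0 * exp(-qT) * N(d1) - K * exp(-rT) * N(d2)
N(d1) = 0.69899241; N(d2) = 0.55639438
C = 48.7200 * 1.00000000 * 0.69899241 - 46.8600 * 0.91667710 * 0.55639438 = 10.1547

Answer: Price = 10.1547


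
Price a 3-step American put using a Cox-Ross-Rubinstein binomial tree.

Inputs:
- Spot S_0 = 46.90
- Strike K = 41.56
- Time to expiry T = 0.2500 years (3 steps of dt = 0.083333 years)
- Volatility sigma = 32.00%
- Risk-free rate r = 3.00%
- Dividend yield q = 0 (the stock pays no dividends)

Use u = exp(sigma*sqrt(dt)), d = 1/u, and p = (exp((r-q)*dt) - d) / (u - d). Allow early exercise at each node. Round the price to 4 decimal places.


Answer: Price = V(0,0) = 0.7894

Derivation:
dt = T/N = 0.083333
u = exp(sigma*sqrt(dt)) = 1.096777; d = 1/u = 0.911762
p = (exp((r-q)*dt) - d) / (u - d) = 0.490452
Discount per step: exp(-r*dt) = 0.997503
Stock lattice S(k, i) with i counting down-moves:
  k=0: S(0,0) = 46.9000
  k=1: S(1,0) = 51.4388; S(1,1) = 42.7616
  k=2: S(2,0) = 56.4170; S(2,1) = 46.9000; S(2,2) = 38.9885
  k=3: S(3,0) = 61.8768; S(3,1) = 51.4388; S(3,2) = 42.7616; S(3,3) = 35.5482
Terminal payoffs V(N, i) = max(K - S_T, 0):
  V(3,0) = 0.000000; V(3,1) = 0.000000; V(3,2) = 0.000000; V(3,3) = 6.011799
Backward induction: V(k, i) = exp(-r*dt) * [p * V(k+1, i) + (1-p) * V(k+1, i+1)]; then take max(V_cont, immediate exercise) for American.
  V(2,0) = exp(-r*dt) * [p*0.000000 + (1-p)*0.000000] = 0.000000; exercise = 0.000000; V(2,0) = max -> 0.000000
  V(2,1) = exp(-r*dt) * [p*0.000000 + (1-p)*0.000000] = 0.000000; exercise = 0.000000; V(2,1) = max -> 0.000000
  V(2,2) = exp(-r*dt) * [p*0.000000 + (1-p)*6.011799] = 3.055653; exercise = 2.571545; V(2,2) = max -> 3.055653
  V(1,0) = exp(-r*dt) * [p*0.000000 + (1-p)*0.000000] = 0.000000; exercise = 0.000000; V(1,0) = max -> 0.000000
  V(1,1) = exp(-r*dt) * [p*0.000000 + (1-p)*3.055653] = 1.553115; exercise = 0.000000; V(1,1) = max -> 1.553115
  V(0,0) = exp(-r*dt) * [p*0.000000 + (1-p)*1.553115] = 0.789411; exercise = 0.000000; V(0,0) = max -> 0.789411


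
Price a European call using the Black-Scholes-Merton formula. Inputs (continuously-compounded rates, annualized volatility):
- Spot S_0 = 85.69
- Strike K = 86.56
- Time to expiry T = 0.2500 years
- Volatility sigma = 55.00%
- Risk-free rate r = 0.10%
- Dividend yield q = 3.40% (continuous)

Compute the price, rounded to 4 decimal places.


d1 = (ln(S/K) + (r - q + 0.5*sigma^2) * T) / (sigma * sqrt(T)) = 0.07076661
d2 = d1 - sigma * sqrt(T) = -0.20423339
exp(-rT) = 0.99975003; exp(-qT) = 0.99153602
C = S_0 * exp(-qT) * N(d1) - K * exp(-rT) * N(d2)
N(d1) = 0.52820825; N(d2) = 0.41908556
C = 85.6900 * 0.99153602 * 0.52820825 - 86.5600 * 0.99975003 * 0.41908556 = 8.6121

Answer: Price = 8.6121


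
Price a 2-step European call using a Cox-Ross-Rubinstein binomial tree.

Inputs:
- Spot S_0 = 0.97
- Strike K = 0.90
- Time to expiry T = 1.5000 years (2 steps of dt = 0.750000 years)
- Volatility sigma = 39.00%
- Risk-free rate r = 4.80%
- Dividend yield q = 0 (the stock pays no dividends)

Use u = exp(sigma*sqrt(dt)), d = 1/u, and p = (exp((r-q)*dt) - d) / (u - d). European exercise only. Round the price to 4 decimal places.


Answer: Price = V(0,0) = 0.2389

Derivation:
dt = T/N = 0.750000
u = exp(sigma*sqrt(dt)) = 1.401790; d = 1/u = 0.713374
p = (exp((r-q)*dt) - d) / (u - d) = 0.469603
Discount per step: exp(-r*dt) = 0.964640
Stock lattice S(k, i) with i counting down-moves:
  k=0: S(0,0) = 0.9700
  k=1: S(1,0) = 1.3597; S(1,1) = 0.6920
  k=2: S(2,0) = 1.9061; S(2,1) = 0.9700; S(2,2) = 0.4936
Terminal payoffs V(N, i) = max(S_T - K, 0):
  V(2,0) = 1.006064; V(2,1) = 0.070000; V(2,2) = 0.000000
Backward induction: V(k, i) = exp(-r*dt) * [p * V(k+1, i) + (1-p) * V(k+1, i+1)].
  V(1,0) = exp(-r*dt) * [p*1.006064 + (1-p)*0.070000] = 0.491560
  V(1,1) = exp(-r*dt) * [p*0.070000 + (1-p)*0.000000] = 0.031710
  V(0,0) = exp(-r*dt) * [p*0.491560 + (1-p)*0.031710] = 0.238900


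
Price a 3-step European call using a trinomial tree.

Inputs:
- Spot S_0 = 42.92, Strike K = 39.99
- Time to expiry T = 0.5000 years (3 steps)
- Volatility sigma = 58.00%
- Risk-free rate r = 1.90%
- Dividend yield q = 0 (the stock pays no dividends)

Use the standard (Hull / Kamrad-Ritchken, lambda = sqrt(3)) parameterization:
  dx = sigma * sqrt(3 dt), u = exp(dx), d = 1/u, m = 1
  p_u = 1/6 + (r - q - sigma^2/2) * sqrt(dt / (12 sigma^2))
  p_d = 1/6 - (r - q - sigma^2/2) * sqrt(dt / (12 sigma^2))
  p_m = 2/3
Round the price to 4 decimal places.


dt = T/N = 0.166667; dx = sigma*sqrt(3*dt) = 0.410122
u = exp(dx) = 1.507002; d = 1/u = 0.663569
p_u = 0.136350, p_m = 0.666667, p_d = 0.196983
Discount per step: exp(-r*dt) = 0.996838
Stock lattice S(k, j) with j the centered position index:
  k=0: S(0,+0) = 42.9200
  k=1: S(1,-1) = 28.4804; S(1,+0) = 42.9200; S(1,+1) = 64.6805
  k=2: S(2,-2) = 18.8987; S(2,-1) = 28.4804; S(2,+0) = 42.9200; S(2,+1) = 64.6805; S(2,+2) = 97.4736
  k=3: S(3,-3) = 12.5406; S(3,-2) = 18.8987; S(3,-1) = 28.4804; S(3,+0) = 42.9200; S(3,+1) = 64.6805; S(3,+2) = 97.4736; S(3,+3) = 146.8929
Terminal payoffs V(N, j) = max(S_T - K, 0):
  V(3,-3) = 0.000000; V(3,-2) = 0.000000; V(3,-1) = 0.000000; V(3,+0) = 2.930000; V(3,+1) = 24.690506; V(3,+2) = 57.483621; V(3,+3) = 106.902895
Backward induction: V(k, j) = exp(-r*dt) * [p_u * V(k+1, j+1) + p_m * V(k+1, j) + p_d * V(k+1, j-1)]
  V(2,-2) = exp(-r*dt) * [p_u*0.000000 + p_m*0.000000 + p_d*0.000000] = 0.000000
  V(2,-1) = exp(-r*dt) * [p_u*2.930000 + p_m*0.000000 + p_d*0.000000] = 0.398244
  V(2,+0) = exp(-r*dt) * [p_u*24.690506 + p_m*2.930000 + p_d*0.000000] = 5.303076
  V(2,+1) = exp(-r*dt) * [p_u*57.483621 + p_m*24.690506 + p_d*2.930000] = 24.796768
  V(2,+2) = exp(-r*dt) * [p_u*106.902895 + p_m*57.483621 + p_d*24.690506] = 57.579656
  V(1,-1) = exp(-r*dt) * [p_u*5.303076 + p_m*0.398244 + p_d*0.000000] = 0.985447
  V(1,+0) = exp(-r*dt) * [p_u*24.796768 + p_m*5.303076 + p_d*0.398244] = 6.972767
  V(1,+1) = exp(-r*dt) * [p_u*57.579656 + p_m*24.796768 + p_d*5.303076] = 25.346417
  V(0,+0) = exp(-r*dt) * [p_u*25.346417 + p_m*6.972767 + p_d*0.985447] = 8.272386

Answer: Price = V(0,0) = 8.2724
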